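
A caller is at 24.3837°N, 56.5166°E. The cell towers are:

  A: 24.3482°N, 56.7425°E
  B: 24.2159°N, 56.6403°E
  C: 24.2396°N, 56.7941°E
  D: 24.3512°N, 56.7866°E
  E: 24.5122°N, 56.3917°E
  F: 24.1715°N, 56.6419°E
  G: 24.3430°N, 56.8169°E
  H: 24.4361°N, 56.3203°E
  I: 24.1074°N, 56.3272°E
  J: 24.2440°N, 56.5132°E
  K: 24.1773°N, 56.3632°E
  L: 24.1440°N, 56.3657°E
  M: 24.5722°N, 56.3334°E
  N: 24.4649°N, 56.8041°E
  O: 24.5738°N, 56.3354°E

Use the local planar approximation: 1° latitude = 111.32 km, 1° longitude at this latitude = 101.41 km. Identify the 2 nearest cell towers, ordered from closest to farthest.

Distances from 24.3837°N, 56.5166°E:
A: 23.2469 km
B: 22.5008 km
C: 32.3922 km
D: 27.6187 km
E: 19.1063 km
F: 26.8228 km
G: 30.7886 km
H: 20.7438 km
I: 36.2622 km
J: 15.5552 km
K: 27.7474 km
L: 30.7600 km
M: 28.0263 km
N: 30.5245 km
O: 28.0265 km
Sorted: J (15.5552 km) < E (19.1063 km) < H (20.7438 km) < B (22.5008 km) < …

J, E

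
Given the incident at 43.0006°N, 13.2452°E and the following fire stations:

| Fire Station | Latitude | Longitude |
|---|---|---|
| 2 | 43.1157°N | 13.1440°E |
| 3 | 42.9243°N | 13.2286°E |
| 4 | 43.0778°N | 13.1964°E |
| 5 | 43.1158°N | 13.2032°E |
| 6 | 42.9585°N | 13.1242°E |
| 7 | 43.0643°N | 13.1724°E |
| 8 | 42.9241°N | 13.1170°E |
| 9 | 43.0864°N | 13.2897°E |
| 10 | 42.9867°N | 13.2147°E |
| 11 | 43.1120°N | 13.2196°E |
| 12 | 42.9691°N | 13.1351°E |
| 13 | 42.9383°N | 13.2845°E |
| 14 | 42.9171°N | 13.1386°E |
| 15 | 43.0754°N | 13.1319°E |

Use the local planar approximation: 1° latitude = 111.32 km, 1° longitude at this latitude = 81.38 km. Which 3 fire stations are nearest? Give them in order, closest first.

Distances from 43.0006°N, 13.2452°E:
2: √((0.1151·111.32)² + (-0.1012·81.38)²) = √(164.171226 + 67.826030) = 15.2315 km
3: √((-0.0763·111.32)² + (-0.0166·81.38)²) = √(72.143211 + 1.824952) = 8.6005 km
4: √((0.0772·111.32)² + (-0.0488·81.38)²) = √(73.855186 + 15.771573) = 9.4671 km
5: √((0.1152·111.32)² + (-0.0420·81.38)²) = √(164.456617 + 11.682451) = 13.2717 km
6: √((-0.0421·111.32)² + (-0.1210·81.38)²) = √(21.963957 + 96.963015) = 10.9054 km
7: √((0.0637·111.32)² + (-0.0728·81.38)²) = √(50.283472 + 35.099274) = 9.2403 km
8: √((-0.0765·111.32)² + (-0.1282·81.38)²) = √(72.521915 + 108.845736) = 13.4673 km
9: √((0.0858·111.32)² + (0.0445·81.38)²) = √(91.226491 + 13.114610) = 10.2147 km
10: √((-0.0139·111.32)² + (-0.0305·81.38)²) = √(2.394286 + 6.160771) = 2.9249 km
11: √((0.1114·111.32)² + (-0.0256·81.38)²) = √(153.785991 + 4.340256) = 12.5748 km
12: √((-0.0315·111.32)² + (-0.1101·81.38)²) = √(12.296103 + 80.280489) = 9.6217 km
13: √((-0.0623·111.32)² + (0.0393·81.38)²) = √(48.097498 + 10.228701) = 7.6372 km
14: √((-0.0835·111.32)² + (-0.1066·81.38)²) = √(86.401115 + 75.257499) = 12.7145 km
15: √((0.0748·111.32)² + (-0.1133·81.38)²) = √(69.334532 + 85.014928) = 12.4237 km
Sorted: 10 (2.9249 km) < 13 (7.6372 km) < 3 (8.6005 km) < 7 (9.2403 km) < 4 (9.4671 km) < …

10, 13, 3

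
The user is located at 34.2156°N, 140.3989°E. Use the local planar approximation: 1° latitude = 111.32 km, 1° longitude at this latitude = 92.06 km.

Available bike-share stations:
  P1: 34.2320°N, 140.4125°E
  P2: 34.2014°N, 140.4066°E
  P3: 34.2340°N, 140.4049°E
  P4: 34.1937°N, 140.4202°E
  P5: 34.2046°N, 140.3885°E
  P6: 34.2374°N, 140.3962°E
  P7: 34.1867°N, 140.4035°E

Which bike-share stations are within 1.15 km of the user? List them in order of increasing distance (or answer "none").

none

Distances from 34.2156°N, 140.3989°E:
P1: √((0.0164·111.32)² + (0.0136·92.06)²) = √(3.332991 + 1.567544) = 2.2137 km
P2: √((-0.0142·111.32)² + (0.0077·92.06)²) = √(2.498752 + 0.502485) = 1.7324 km
P3: √((0.0184·111.32)² + (0.0060·92.06)²) = √(4.195484 + 0.305102) = 2.1215 km
P4: √((-0.0219·111.32)² + (0.0213·92.06)²) = √(5.943395 + 3.845043) = 3.1286 km
P5: √((-0.0110·111.32)² + (-0.0104·92.06)²) = √(1.499449 + 0.916661) = 1.5544 km
P6: √((0.0218·111.32)² + (-0.0027·92.06)²) = √(5.889242 + 0.061783) = 2.4395 km
P7: √((-0.0289·111.32)² + (0.0046·92.06)²) = √(10.350041 + 0.179332) = 3.2449 km
Threshold 1.15 km: none within range.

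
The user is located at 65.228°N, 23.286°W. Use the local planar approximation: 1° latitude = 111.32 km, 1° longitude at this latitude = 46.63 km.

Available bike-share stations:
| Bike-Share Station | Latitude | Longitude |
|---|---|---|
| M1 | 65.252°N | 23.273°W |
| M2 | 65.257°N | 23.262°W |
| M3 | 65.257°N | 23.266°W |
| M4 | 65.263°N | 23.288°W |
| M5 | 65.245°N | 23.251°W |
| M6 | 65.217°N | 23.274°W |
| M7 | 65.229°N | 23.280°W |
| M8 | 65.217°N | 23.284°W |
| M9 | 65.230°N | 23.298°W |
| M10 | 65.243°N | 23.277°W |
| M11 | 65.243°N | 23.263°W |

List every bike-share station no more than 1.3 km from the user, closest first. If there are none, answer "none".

M7, M9, M8

Distances from 65.228°N, 23.286°W:
M1: √((0.024·111.32)² + (0.013·46.63)²) = √(7.13787 + 0.36747) = 2.740 km
M2: √((0.029·111.32)² + (0.024·46.63)²) = √(10.42179 + 1.25243) = 3.417 km
M3: √((0.029·111.32)² + (0.020·46.63)²) = √(10.42179 + 0.86974) = 3.360 km
M4: √((0.035·111.32)² + (-0.002·46.63)²) = √(15.18037 + 0.00870) = 3.897 km
M5: √((0.017·111.32)² + (0.035·46.63)²) = √(3.58133 + 2.66359) = 2.499 km
M6: √((-0.011·111.32)² + (0.012·46.63)²) = √(1.49945 + 0.31311) = 1.346 km
M7: √((0.001·111.32)² + (0.006·46.63)²) = √(0.01239 + 0.07828) = 0.301 km
M8: √((-0.011·111.32)² + (0.002·46.63)²) = √(1.49945 + 0.00870) = 1.228 km
M9: √((0.002·111.32)² + (-0.012·46.63)²) = √(0.04957 + 0.31311) = 0.602 km
M10: √((0.015·111.32)² + (0.009·46.63)²) = √(2.78823 + 0.17612) = 1.722 km
M11: √((0.015·111.32)² + (0.023·46.63)²) = √(2.78823 + 1.15023) = 1.985 km
Threshold 1.3 km: M7 (0.301 km), M9 (0.602 km), M8 (1.228 km) are within range.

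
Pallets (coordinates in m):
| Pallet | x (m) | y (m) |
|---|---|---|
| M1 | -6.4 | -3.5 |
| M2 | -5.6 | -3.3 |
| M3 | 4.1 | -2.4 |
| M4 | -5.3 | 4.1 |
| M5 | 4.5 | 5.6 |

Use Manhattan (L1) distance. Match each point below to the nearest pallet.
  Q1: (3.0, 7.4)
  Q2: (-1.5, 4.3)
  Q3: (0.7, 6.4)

Q1→M5; Q2→M4; Q3→M5

Q1 at (3.0, 7.4):
  M1: 20.3 m
  M2: 19.3 m
  M3: 10.9 m
  M4: 11.6 m
  M5: 3.3 m
  → nearest: M5 (3.3 m)
Q2 at (-1.5, 4.3):
  M1: 12.7 m
  M2: 11.7 m
  M3: 12.3 m
  M4: 4.0 m
  M5: 7.3 m
  → nearest: M4 (4.0 m)
Q3 at (0.7, 6.4):
  M1: 17.0 m
  M2: 16.0 m
  M3: 12.2 m
  M4: 8.3 m
  M5: 4.6 m
  → nearest: M5 (4.6 m)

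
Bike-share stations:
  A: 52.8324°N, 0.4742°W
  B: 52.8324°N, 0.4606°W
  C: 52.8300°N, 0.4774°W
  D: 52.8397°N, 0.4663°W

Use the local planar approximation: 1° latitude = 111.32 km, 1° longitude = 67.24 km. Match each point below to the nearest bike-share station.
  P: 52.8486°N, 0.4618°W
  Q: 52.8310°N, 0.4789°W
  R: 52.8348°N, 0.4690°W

P→D; Q→C; R→A

P at 52.8486°N, 0.4618°W:
  A: 1.9868 km
  B: 1.8052 km
  C: 2.3211 km
  D: 1.0359 km
  → nearest: D (1.0359 km)
Q at 52.8310°N, 0.4789°W:
  A: 0.3524 km
  B: 1.2403 km
  C: 0.1502 km
  D: 1.2868 km
  → nearest: C (0.1502 km)
R at 52.8348°N, 0.4690°W:
  A: 0.4400 km
  B: 0.6248 km
  C: 0.7775 km
  D: 0.5749 km
  → nearest: A (0.4400 km)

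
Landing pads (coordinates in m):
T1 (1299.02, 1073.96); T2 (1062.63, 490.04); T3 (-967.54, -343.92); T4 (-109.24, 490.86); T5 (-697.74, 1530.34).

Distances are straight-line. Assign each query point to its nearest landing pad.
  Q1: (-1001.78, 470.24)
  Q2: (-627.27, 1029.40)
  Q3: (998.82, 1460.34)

Q1→T3; Q2→T5; Q3→T1

Q1 at (-1001.78, 470.24):
  T1: 2378.69 m
  T2: 2064.50 m
  T3: 814.88 m
  T4: 892.78 m
  T5: 1102.84 m
  → nearest: T3 (814.88 m)
Q2 at (-627.27, 1029.40):
  T1: 1926.81 m
  T2: 1773.89 m
  T3: 1414.85 m
  T4: 747.25 m
  T5: 505.87 m
  → nearest: T5 (505.87 m)
Q3 at (998.82, 1460.34):
  T1: 489.29 m
  T2: 972.40 m
  T3: 2668.69 m
  T4: 1472.31 m
  T5: 1698.00 m
  → nearest: T1 (489.29 m)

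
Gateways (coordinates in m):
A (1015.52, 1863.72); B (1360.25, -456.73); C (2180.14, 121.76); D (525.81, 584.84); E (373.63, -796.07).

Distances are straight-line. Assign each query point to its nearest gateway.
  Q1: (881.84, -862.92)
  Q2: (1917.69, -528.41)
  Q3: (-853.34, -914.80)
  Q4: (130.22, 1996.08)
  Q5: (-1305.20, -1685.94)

Q1 at (881.84, -862.92):
  A: √((133.68)² + (2726.64)²) = √(17870.3424 + 7434565.6896) = 2729.92 m
  B: √((478.41)² + (406.19)²) = √(228876.1281 + 164990.3161) = 627.59 m
  C: √((1298.30)² + (984.68)²) = √(1685582.8900 + 969594.7024) = 1629.47 m
  D: √((-356.03)² + (1447.76)²) = √(126757.3609 + 2096009.0176) = 1490.89 m
  E: √((-508.21)² + (66.85)²) = √(258277.4041 + 4468.9225) = 512.59 m
  → nearest: E (512.59 m)
Q2 at (1917.69, -528.41):
  A: √((-902.17)² + (2392.13)²) = √(813910.7089 + 5722285.9369) = 2556.60 m
  B: √((-557.44)² + (71.68)²) = √(310739.3536 + 5138.0224) = 562.03 m
  C: √((262.45)² + (650.17)²) = √(68880.0025 + 422721.0289) = 701.14 m
  D: √((-1391.88)² + (1113.25)²) = √(1937329.9344 + 1239325.5625) = 1782.32 m
  E: √((-1544.06)² + (-267.66)²) = √(2384121.2836 + 71641.8756) = 1567.09 m
  → nearest: B (562.03 m)
Q3 at (-853.34, -914.80):
  A: √((1868.86)² + (2778.52)²) = √(3492637.6996 + 7720173.3904) = 3348.55 m
  B: √((2213.59)² + (458.07)²) = √(4899980.6881 + 209828.1249) = 2260.49 m
  C: √((3033.48)² + (1036.56)²) = √(9202000.9104 + 1074456.6336) = 3205.69 m
  D: √((1379.15)² + (1499.64)²) = √(1902054.7225 + 2248920.1296) = 2037.39 m
  E: √((1226.97)² + (118.73)²) = √(1505455.3809 + 14096.8129) = 1232.70 m
  → nearest: E (1232.70 m)
Q4 at (130.22, 1996.08):
  A: √((885.30)² + (-132.36)²) = √(783756.0900 + 17519.1696) = 895.14 m
  B: √((1230.03)² + (-2452.81)²) = √(1512973.8009 + 6016276.8961) = 2743.95 m
  C: √((2049.92)² + (-1874.32)²) = √(4202172.0064 + 3513075.4624) = 2777.63 m
  D: √((395.59)² + (-1411.24)²) = √(156491.4481 + 1991598.3376) = 1465.64 m
  E: √((243.41)² + (-2792.15)²) = √(59248.4281 + 7796101.6225) = 2802.74 m
  → nearest: A (895.14 m)
Q5 at (-1305.20, -1685.94):
  A: √((2320.72)² + (3549.66)²) = √(5385741.3184 + 12600086.1156) = 4240.97 m
  B: √((2665.45)² + (1229.21)²) = √(7104623.7025 + 1510957.2241) = 2935.23 m
  C: √((3485.34)² + (1807.70)²) = √(12147594.9156 + 3267779.2900) = 3926.24 m
  D: √((1831.01)² + (2270.78)²) = √(3352597.6201 + 5156441.8084) = 2917.03 m
  E: √((1678.83)² + (889.87)²) = √(2818470.1689 + 791868.6169) = 1900.09 m
  → nearest: E (1900.09 m)

Q1→E; Q2→B; Q3→E; Q4→A; Q5→E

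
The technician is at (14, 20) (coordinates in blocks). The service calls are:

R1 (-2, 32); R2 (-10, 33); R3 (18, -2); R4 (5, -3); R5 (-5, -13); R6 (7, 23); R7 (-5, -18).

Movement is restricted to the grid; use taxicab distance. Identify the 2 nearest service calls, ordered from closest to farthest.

Distances from (14, 20):
R1: |-16| + |12| = 16 + 12 = 28 blocks
R2: |-24| + |13| = 24 + 13 = 37 blocks
R3: |4| + |-22| = 4 + 22 = 26 blocks
R4: |-9| + |-23| = 9 + 23 = 32 blocks
R5: |-19| + |-33| = 19 + 33 = 52 blocks
R6: |-7| + |3| = 7 + 3 = 10 blocks
R7: |-19| + |-38| = 19 + 38 = 57 blocks
Sorted: R6 (10 blocks) < R3 (26 blocks) < R1 (28 blocks) < R4 (32 blocks) < …

R6, R3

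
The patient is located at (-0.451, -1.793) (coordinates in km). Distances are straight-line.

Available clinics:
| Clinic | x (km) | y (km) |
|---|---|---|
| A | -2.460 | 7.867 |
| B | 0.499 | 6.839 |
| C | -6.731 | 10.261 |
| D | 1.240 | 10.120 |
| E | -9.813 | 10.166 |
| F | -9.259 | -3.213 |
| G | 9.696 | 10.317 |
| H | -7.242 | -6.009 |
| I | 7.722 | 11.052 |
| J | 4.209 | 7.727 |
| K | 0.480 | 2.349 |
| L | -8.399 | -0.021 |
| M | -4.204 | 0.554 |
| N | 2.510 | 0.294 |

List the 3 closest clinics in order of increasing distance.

N, K, M

Distances from (-0.451, -1.793):
A: √((-2.009)² + (9.660)²) = √(4.03608 + 93.31560) = 9.867 km
B: √((0.950)² + (8.632)²) = √(0.90250 + 74.51142) = 8.684 km
C: √((-6.280)² + (12.054)²) = √(39.43840 + 145.29892) = 13.592 km
D: √((1.691)² + (11.913)²) = √(2.85948 + 141.91957) = 12.032 km
E: √((-9.362)² + (11.959)²) = √(87.64704 + 143.01768) = 15.188 km
F: √((-8.808)² + (-1.420)²) = √(77.58086 + 2.01640) = 8.922 km
G: √((10.147)² + (12.110)²) = √(102.96161 + 146.65210) = 15.799 km
H: √((-6.791)² + (-4.216)²) = √(46.11768 + 17.77466) = 7.993 km
I: √((8.173)² + (12.845)²) = √(66.79793 + 164.99402) = 15.225 km
J: √((4.660)² + (9.520)²) = √(21.71560 + 90.63040) = 10.599 km
K: √((0.931)² + (4.142)²) = √(0.86676 + 17.15616) = 4.245 km
L: √((-7.948)² + (1.772)²) = √(63.17070 + 3.13998) = 8.143 km
M: √((-3.753)² + (2.347)²) = √(14.08501 + 5.50841) = 4.426 km
N: √((2.961)² + (2.087)²) = √(8.76752 + 4.35557) = 3.623 km
Sorted: N (3.623 km) < K (4.245 km) < M (4.426 km) < H (7.993 km) < L (8.143 km) < …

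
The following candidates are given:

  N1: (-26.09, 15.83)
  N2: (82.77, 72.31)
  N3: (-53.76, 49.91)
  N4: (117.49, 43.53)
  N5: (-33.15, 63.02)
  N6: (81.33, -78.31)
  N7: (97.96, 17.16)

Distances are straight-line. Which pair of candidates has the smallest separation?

Pairwise distances:
N1–N2: 122.64
N1–N3: 43.90
N1–N4: 146.23
N1–N5: 47.72
N1–N6: 142.83
N1–N7: 124.06
N2–N3: 138.36
N2–N4: 45.10
N2–N5: 116.29
N2–N6: 150.63
N2–N7: 57.20
N3–N4: 171.37
N3–N5: 24.43
N3–N6: 186.25
N3–N7: 155.21
N4–N5: 151.90
N4–N6: 127.09
N4–N7: 32.81
N5–N6: 181.88
N5–N7: 138.90
N6–N7: 96.91
Closest pair: N3–N5 at 24.43.

N3 and N5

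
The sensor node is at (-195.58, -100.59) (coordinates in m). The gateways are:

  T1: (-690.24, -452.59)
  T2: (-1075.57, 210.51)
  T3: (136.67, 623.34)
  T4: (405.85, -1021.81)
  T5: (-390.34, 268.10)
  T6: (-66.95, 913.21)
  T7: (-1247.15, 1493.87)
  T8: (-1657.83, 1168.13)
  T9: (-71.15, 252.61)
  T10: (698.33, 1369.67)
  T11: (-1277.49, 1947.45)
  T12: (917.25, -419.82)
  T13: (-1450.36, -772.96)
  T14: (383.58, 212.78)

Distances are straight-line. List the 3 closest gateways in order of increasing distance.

Distances from (-195.58, -100.59):
T1: 607.12 m
T2: 933.36 m
T3: 796.53 m
T4: 1100.17 m
T5: 416.97 m
T6: 1021.93 m
T7: 1910.00 m
T8: 1935.93 m
T9: 374.48 m
T10: 1720.68 m
T11: 2316.25 m
T12: 1157.71 m
T13: 1423.57 m
T14: 658.50 m
Sorted: T9 (374.48 m) < T5 (416.97 m) < T1 (607.12 m) < T14 (658.50 m) < T3 (796.53 m) < …

T9, T5, T1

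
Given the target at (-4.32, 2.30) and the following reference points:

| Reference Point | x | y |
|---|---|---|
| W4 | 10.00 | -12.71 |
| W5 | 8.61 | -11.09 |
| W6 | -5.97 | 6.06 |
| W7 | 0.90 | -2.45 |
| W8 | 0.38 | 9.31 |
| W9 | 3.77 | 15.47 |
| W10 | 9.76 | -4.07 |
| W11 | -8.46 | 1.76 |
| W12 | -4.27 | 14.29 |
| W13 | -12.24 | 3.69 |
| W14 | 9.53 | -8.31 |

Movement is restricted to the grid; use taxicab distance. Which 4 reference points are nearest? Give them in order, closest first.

W11, W6, W13, W7

Distances from (-4.32, 2.30):
W4: |14.32| + |-15.01| = 14.32 + 15.01 = 29.33
W5: |12.93| + |-13.39| = 12.93 + 13.39 = 26.32
W6: |-1.65| + |3.76| = 1.65 + 3.76 = 5.41
W7: |5.22| + |-4.75| = 5.22 + 4.75 = 9.97
W8: |4.70| + |7.01| = 4.70 + 7.01 = 11.71
W9: |8.09| + |13.17| = 8.09 + 13.17 = 21.26
W10: |14.08| + |-6.37| = 14.08 + 6.37 = 20.45
W11: |-4.14| + |-0.54| = 4.14 + 0.54 = 4.68
W12: |0.05| + |11.99| = 0.05 + 11.99 = 12.04
W13: |-7.92| + |1.39| = 7.92 + 1.39 = 9.31
W14: |13.85| + |-10.61| = 13.85 + 10.61 = 24.46
Sorted: W11 (4.68) < W6 (5.41) < W13 (9.31) < W7 (9.97) < W8 (11.71) < W12 (12.04) < …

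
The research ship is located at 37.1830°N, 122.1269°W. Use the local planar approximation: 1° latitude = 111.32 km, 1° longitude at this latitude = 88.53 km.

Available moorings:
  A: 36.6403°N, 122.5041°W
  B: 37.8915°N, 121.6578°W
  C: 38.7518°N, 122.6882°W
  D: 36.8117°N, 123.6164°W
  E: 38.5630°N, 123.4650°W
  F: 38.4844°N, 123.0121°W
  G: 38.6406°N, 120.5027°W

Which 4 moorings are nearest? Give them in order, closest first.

A, B, D, F

Distances from 37.1830°N, 122.1269°W:
A: √((-0.5427·111.32)² + (-0.3772·88.53)²) = √(3649.774550 + 1115.126911) = 69.0283 km
B: √((0.7085·111.32)² + (0.4691·88.53)²) = √(6220.511603 + 1724.692975) = 89.1359 km
C: √((1.5688·111.32)² + (-0.5613·88.53)²) = √(30498.716054 + 2469.283832) = 181.5709 km
D: √((-0.3713·111.32)² + (-1.4895·88.53)²) = √(1708.426478 + 17388.492948) = 138.1916 km
E: √((1.3800·111.32)² + (-1.3381·88.53)²) = √(23599.595987 + 14033.243786) = 193.9919 km
F: √((1.3014·111.32)² + (-0.8852·88.53)²) = √(20987.852343 + 6141.348446) = 164.7094 km
G: √((1.4576·111.32)² + (1.6242·88.53)²) = √(26328.317985 + 20675.686609) = 216.8041 km
Sorted: A (69.0283 km) < B (89.1359 km) < D (138.1916 km) < F (164.7094 km) < C (181.5709 km) < E (193.9919 km) < …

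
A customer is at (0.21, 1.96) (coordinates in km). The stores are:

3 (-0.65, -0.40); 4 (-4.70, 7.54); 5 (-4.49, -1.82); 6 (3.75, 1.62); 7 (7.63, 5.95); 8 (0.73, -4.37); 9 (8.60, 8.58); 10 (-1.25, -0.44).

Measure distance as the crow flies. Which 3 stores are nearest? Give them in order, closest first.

Distances from (0.21, 1.96):
3: √((-0.86)² + (-2.36)²) = √(0.7396 + 5.5696) = 2.51 km
4: √((-4.91)² + (5.58)²) = √(24.1081 + 31.1364) = 7.43 km
5: √((-4.70)² + (-3.78)²) = √(22.0900 + 14.2884) = 6.03 km
6: √((3.54)² + (-0.34)²) = √(12.5316 + 0.1156) = 3.56 km
7: √((7.42)² + (3.99)²) = √(55.0564 + 15.9201) = 8.42 km
8: √((0.52)² + (-6.33)²) = √(0.2704 + 40.0689) = 6.35 km
9: √((8.39)² + (6.62)²) = √(70.3921 + 43.8244) = 10.69 km
10: √((-1.46)² + (-2.40)²) = √(2.1316 + 5.7600) = 2.81 km
Sorted: 3 (2.51 km) < 10 (2.81 km) < 6 (3.56 km) < 5 (6.03 km) < 8 (6.35 km) < …

3, 10, 6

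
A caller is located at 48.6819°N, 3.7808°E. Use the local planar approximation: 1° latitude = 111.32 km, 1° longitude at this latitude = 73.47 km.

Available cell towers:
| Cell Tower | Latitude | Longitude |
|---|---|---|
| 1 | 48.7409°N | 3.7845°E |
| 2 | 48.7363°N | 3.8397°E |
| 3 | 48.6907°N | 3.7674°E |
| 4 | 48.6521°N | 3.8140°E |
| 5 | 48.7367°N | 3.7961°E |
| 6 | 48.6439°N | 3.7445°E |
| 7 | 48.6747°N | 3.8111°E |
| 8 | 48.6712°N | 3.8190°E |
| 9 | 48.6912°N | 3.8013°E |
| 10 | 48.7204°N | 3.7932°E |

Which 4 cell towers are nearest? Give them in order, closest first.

Distances from 48.6819°N, 3.7808°E:
1: √((0.0590·111.32)² + (0.0037·73.47)²) = √(43.137048 + 0.073896) = 6.5735 km
2: √((0.0544·111.32)² + (0.0589·73.47)²) = √(36.672811 + 18.726244) = 7.4431 km
3: √((0.0088·111.32)² + (-0.0134·73.47)²) = √(0.959648 + 0.969236) = 1.3888 km
4: √((-0.0298·111.32)² + (0.0332·73.47)²) = √(11.004718 + 5.949716) = 4.1176 km
5: √((0.0548·111.32)² + (0.0153·73.47)²) = √(37.214099 + 1.263581) = 6.2030 km
6: √((-0.0380·111.32)² + (-0.0363·73.47)²) = √(17.894254 + 7.112681) = 5.0007 km
7: √((-0.0072·111.32)² + (0.0303·73.47)²) = √(0.642409 + 4.955704) = 2.3660 km
8: √((-0.0107·111.32)² + (0.0382·73.47)²) = √(1.418776 + 7.876745) = 3.0489 km
9: √((0.0093·111.32)² + (0.0205·73.47)²) = √(1.071796 + 2.268443) = 1.8276 km
10: √((0.0385·111.32)² + (0.0124·73.47)²) = √(18.368253 + 0.829972) = 4.3816 km
Sorted: 3 (1.3888 km) < 9 (1.8276 km) < 7 (2.3660 km) < 8 (3.0489 km) < 4 (4.1176 km) < 10 (4.3816 km) < …

3, 9, 7, 8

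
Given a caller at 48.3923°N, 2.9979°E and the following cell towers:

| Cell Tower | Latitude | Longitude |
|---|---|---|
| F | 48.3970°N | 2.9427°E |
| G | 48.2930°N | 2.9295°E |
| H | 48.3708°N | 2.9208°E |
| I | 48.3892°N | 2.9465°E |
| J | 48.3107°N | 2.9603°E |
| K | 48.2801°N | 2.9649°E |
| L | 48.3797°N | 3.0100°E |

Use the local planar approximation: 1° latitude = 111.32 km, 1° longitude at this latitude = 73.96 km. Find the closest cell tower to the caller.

Distances from 48.3923°N, 2.9979°E:
F: 4.1160 km
G: 12.1567 km
H: 6.1842 km
I: 3.8172 km
J: 9.4999 km
K: 12.7263 km
L: 1.6638 km
Minimum: L at 1.6638 km.

L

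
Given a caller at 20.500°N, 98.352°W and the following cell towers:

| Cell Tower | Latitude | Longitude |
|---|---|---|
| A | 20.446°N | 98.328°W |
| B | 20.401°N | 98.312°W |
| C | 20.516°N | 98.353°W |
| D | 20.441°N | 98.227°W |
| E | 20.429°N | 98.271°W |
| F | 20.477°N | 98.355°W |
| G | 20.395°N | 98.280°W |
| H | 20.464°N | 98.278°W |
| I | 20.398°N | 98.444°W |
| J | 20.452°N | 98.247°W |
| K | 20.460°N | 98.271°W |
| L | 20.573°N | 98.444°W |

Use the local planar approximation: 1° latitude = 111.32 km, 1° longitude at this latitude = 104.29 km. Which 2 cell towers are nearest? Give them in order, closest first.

Distances from 20.500°N, 98.352°W:
A: 6.512 km
B: 11.784 km
C: 1.784 km
D: 14.597 km
E: 11.568 km
F: 2.579 km
G: 13.893 km
H: 8.696 km
I: 14.866 km
J: 12.185 km
K: 9.549 km
L: 12.574 km
Sorted: C (1.784 km) < F (2.579 km) < A (6.512 km) < H (8.696 km) < …

C, F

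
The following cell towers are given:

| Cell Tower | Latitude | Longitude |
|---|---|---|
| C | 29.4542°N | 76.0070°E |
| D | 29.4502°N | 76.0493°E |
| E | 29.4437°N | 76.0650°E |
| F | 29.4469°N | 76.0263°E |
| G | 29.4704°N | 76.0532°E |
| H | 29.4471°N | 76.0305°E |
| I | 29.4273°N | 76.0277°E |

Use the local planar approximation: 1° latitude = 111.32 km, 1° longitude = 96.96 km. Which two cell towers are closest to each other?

F and H

Pairwise distances:
F–H: √((0.0002·111.32)² + (0.0042·96.96)²) = √(0.000496 + 0.165838) = 0.4078 km
D–E: √((-0.0065·111.32)² + (0.0157·96.96)²) = √(0.523568 + 2.317312) = 1.6855 km
D–H: √((-0.0031·111.32)² + (-0.0188·96.96)²) = √(0.119088 + 3.322775) = 1.8552 km
C–F: √((-0.0073·111.32)² + (0.0193·96.96)²) = √(0.660377 + 3.501868) = 2.0402 km
F–I: √((-0.0196·111.32)² + (0.0014·96.96)²) = √(4.760565 + 0.018426) = 2.1861 km
H–I: √((-0.0198·111.32)² + (-0.0028·96.96)²) = √(4.858216 + 0.073706) = 2.2208 km
D–F: √((-0.0033·111.32)² + (-0.0230·96.96)²) = √(0.134950 + 4.973257) = 2.2601 km
D–G: √((0.0202·111.32)² + (0.0039·96.96)²) = √(5.056490 + 0.142993) = 2.2802 km
C–H: √((-0.0071·111.32)² + (0.0235·96.96)²) = √(0.624688 + 5.191836) = 2.4117 km
E–G: √((0.0267·111.32)² + (-0.0118·96.96)²) = √(8.834234 + 1.309029) = 3.1848 km
D–I: √((-0.0229·111.32)² + (-0.0216·96.96)²) = √(6.498563 + 4.386243) = 3.2992 km
E–H: √((0.0034·111.32)² + (-0.0345·96.96)²) = √(0.143253 + 11.189828) = 3.3665 km
G–H: √((-0.0233·111.32)² + (-0.0227·96.96)²) = √(6.727570 + 4.844366) = 3.4018 km
C–I: √((-0.0269·111.32)² + (0.0207·96.96)²) = √(8.967078 + 4.028338) = 3.6049 km
F–G: √((0.0235·111.32)² + (0.0269·96.96)²) = √(6.843561 + 6.802832) = 3.6941 km
E–F: √((0.0032·111.32)² + (-0.0387·96.96)²) = √(0.126896 + 14.080146) = 3.7692 km
E–I: √((-0.0164·111.32)² + (-0.0373·96.96)²) = √(3.332991 + 13.079853) = 4.0513 km
C–D: √((-0.0040·111.32)² + (0.0423·96.96)²) = √(0.198274 + 16.821548) = 4.1255 km
C–G: √((0.0162·111.32)² + (0.0462·96.96)²) = √(3.252194 + 20.066386) = 4.8289 km
G–I: √((-0.0431·111.32)² + (-0.0255·96.96)²) = √(23.019768 + 6.113157) = 5.3975 km
C–E: √((-0.0105·111.32)² + (0.0580·96.96)²) = √(1.366234 + 31.625777) = 5.7439 km
Closest pair: F–H at 0.4078 km.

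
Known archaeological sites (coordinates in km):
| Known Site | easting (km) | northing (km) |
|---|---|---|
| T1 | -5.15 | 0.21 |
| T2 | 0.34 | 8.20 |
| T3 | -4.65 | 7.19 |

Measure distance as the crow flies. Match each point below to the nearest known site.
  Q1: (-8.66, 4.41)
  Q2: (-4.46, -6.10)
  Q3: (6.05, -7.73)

Q1 at (-8.66, 4.41):
  T1: √((3.51)² + (-4.20)²) = √(12.3201 + 17.6400) = 5.47 km
  T2: √((9.00)² + (3.79)²) = √(81.0000 + 14.3641) = 9.77 km
  T3: √((4.01)² + (2.78)²) = √(16.0801 + 7.7284) = 4.88 km
  → nearest: T3 (4.88 km)
Q2 at (-4.46, -6.10):
  T1: √((-0.69)² + (6.31)²) = √(0.4761 + 39.8161) = 6.35 km
  T2: √((4.80)² + (14.30)²) = √(23.0400 + 204.4900) = 15.08 km
  T3: √((-0.19)² + (13.29)²) = √(0.0361 + 176.6241) = 13.29 km
  → nearest: T1 (6.35 km)
Q3 at (6.05, -7.73):
  T1: √((-11.20)² + (7.94)²) = √(125.4400 + 63.0436) = 13.73 km
  T2: √((-5.71)² + (15.93)²) = √(32.6041 + 253.7649) = 16.92 km
  T3: √((-10.70)² + (14.92)²) = √(114.4900 + 222.6064) = 18.36 km
  → nearest: T1 (13.73 km)

Q1→T3; Q2→T1; Q3→T1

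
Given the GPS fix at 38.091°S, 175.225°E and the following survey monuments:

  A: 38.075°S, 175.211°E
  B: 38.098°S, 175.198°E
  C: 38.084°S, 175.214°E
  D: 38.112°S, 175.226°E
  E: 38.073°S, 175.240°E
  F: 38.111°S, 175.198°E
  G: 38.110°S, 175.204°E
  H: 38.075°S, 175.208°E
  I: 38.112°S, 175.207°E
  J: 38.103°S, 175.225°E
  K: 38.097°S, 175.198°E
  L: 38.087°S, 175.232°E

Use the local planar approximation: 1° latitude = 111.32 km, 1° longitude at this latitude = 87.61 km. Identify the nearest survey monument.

Distances from 38.091°S, 175.225°E:
A: 2.163 km
B: 2.491 km
C: 1.239 km
D: 2.339 km
E: 2.396 km
F: 3.248 km
G: 2.803 km
H: 2.322 km
I: 2.820 km
J: 1.336 km
K: 2.458 km
L: 0.758 km
Minimum: L at 0.758 km.

L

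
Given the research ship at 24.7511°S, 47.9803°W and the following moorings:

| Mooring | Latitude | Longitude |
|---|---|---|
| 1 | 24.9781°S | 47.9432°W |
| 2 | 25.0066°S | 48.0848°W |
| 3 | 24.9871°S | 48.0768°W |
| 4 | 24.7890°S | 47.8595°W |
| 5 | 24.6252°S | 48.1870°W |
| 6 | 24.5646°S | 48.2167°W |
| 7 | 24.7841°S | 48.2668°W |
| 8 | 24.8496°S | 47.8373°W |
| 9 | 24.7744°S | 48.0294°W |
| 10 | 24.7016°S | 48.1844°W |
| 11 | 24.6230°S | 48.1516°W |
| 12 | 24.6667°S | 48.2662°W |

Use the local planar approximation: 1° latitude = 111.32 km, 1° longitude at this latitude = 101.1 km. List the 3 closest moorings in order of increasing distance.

Distances from 24.7511°S, 47.9803°W:
1: 25.5465 km
2: 30.3411 km
3: 28.0245 km
4: 12.9211 km
5: 25.1620 km
6: 31.6582 km
7: 29.1972 km
8: 18.1451 km
9: 5.6008 km
10: 21.3576 km
11: 22.4339 km
12: 30.3931 km
Sorted: 9 (5.6008 km) < 4 (12.9211 km) < 8 (18.1451 km) < 10 (21.3576 km) < 11 (22.4339 km) < …

9, 4, 8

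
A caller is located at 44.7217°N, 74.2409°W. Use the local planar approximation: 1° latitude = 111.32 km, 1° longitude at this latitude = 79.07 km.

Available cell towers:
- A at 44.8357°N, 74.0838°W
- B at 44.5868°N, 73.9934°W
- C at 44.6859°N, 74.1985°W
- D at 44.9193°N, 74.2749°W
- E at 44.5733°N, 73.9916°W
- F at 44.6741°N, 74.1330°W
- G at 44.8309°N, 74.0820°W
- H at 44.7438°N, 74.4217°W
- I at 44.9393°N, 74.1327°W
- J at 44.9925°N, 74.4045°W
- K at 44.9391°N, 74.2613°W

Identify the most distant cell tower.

Distances from 44.7217°N, 74.2409°W:
A: √((0.1140·111.32)² + (0.1571·79.07)²) = √(161.048283 + 154.303525) = 17.7581 km
B: √((-0.1349·111.32)² + (0.2475·79.07)²) = √(225.512331 + 382.978051) = 24.6676 km
C: √((-0.0358·111.32)² + (0.0424·79.07)²) = √(15.882265 + 11.239712) = 5.2079 km
D: √((0.1976·111.32)² + (-0.0340·79.07)²) = √(483.860618 + 7.227387) = 22.1605 km
E: √((-0.1484·111.32)² + (0.2493·79.07)²) = √(272.906700 + 388.568897) = 25.7192 km
F: √((-0.0476·111.32)² + (0.1079·79.07)²) = √(28.077621 + 72.789103) = 10.0432 km
G: √((0.1092·111.32)² + (0.1589·79.07)²) = √(147.771837 + 157.859700) = 17.4823 km
H: √((0.0221·111.32)² + (-0.1808·79.07)²) = √(6.052446 + 204.371499) = 14.5060 km
I: √((0.2176·111.32)² + (0.1082·79.07)²) = √(586.764969 + 73.194424) = 25.6897 km
J: √((0.2708·111.32)² + (-0.1636·79.07)²) = √(908.748517 + 167.336267) = 32.8037 km
K: √((0.2174·111.32)² + (-0.0204·79.07)²) = √(585.686852 + 2.601859) = 24.2547 km
Maximum: J at 32.8037 km.

J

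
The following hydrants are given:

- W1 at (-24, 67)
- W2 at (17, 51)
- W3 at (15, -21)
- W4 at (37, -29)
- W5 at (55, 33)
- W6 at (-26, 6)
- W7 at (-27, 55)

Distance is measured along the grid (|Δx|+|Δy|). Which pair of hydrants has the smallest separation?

W1 and W7

Pairwise distances:
W1–W2: 57
W1–W3: 127
W1–W4: 157
W1–W5: 113
W1–W6: 63
W1–W7: 15
W2–W3: 74
W2–W4: 100
W2–W5: 56
W2–W6: 88
W2–W7: 48
W3–W4: 30
W3–W5: 94
W3–W6: 68
W3–W7: 118
W4–W5: 80
W4–W6: 98
W4–W7: 148
W5–W6: 108
W5–W7: 104
W6–W7: 50
Closest pair: W1–W7 at 15.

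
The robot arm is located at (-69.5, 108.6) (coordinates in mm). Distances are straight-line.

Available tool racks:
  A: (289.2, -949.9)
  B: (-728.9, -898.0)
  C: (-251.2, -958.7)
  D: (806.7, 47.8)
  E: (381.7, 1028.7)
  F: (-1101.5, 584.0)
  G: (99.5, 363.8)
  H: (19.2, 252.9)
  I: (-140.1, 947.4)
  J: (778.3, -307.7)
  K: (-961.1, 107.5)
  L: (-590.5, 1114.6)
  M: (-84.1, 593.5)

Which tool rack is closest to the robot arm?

H

Distances from (-69.5, 108.6):
A: √((358.7)² + (-1058.5)²) = √(128665.690 + 1120422.250) = 1117.6 mm
B: √((-659.4)² + (-1006.6)²) = √(434808.360 + 1013243.560) = 1203.4 mm
C: √((-181.7)² + (-1067.3)²) = √(33014.890 + 1139129.290) = 1082.7 mm
D: √((876.2)² + (-60.8)²) = √(767726.440 + 3696.640) = 878.3 mm
E: √((451.2)² + (920.1)²) = √(203581.440 + 846584.010) = 1024.8 mm
F: √((-1032.0)² + (475.4)²) = √(1065024.000 + 226005.160) = 1136.2 mm
G: √((169.0)² + (255.2)²) = √(28561.000 + 65127.040) = 306.1 mm
H: √((88.7)² + (144.3)²) = √(7867.690 + 20822.490) = 169.4 mm
I: √((-70.6)² + (838.8)²) = √(4984.360 + 703585.440) = 841.8 mm
J: √((847.8)² + (-416.3)²) = √(718764.840 + 173305.690) = 944.5 mm
K: √((-891.6)² + (-1.1)²) = √(794950.560 + 1.210) = 891.6 mm
L: √((-521.0)² + (1006.0)²) = √(271441.000 + 1012036.000) = 1132.9 mm
M: √((-14.6)² + (484.9)²) = √(213.160 + 235128.010) = 485.1 mm
Minimum: H at 169.4 mm.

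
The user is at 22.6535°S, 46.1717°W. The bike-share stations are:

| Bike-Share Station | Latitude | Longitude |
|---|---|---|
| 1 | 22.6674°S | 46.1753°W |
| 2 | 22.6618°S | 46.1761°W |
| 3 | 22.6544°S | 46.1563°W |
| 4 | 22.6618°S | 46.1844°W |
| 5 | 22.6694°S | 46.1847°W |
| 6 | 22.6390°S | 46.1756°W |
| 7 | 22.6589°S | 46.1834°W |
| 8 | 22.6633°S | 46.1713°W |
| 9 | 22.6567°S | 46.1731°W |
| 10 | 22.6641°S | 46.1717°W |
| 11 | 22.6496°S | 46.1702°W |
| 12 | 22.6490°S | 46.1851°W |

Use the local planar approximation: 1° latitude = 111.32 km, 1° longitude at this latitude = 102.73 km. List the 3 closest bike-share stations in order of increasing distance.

9, 11, 2

Distances from 22.6535°S, 46.1717°W:
1: 1.5909 km
2: 1.0286 km
3: 1.5852 km
4: 1.5987 km
5: 2.2173 km
6: 1.6631 km
7: 1.3439 km
8: 1.0917 km
9: 0.3842 km
10: 1.1800 km
11: 0.4607 km
12: 1.4649 km
Sorted: 9 (0.3842 km) < 11 (0.4607 km) < 2 (1.0286 km) < 8 (1.0917 km) < 10 (1.1800 km) < …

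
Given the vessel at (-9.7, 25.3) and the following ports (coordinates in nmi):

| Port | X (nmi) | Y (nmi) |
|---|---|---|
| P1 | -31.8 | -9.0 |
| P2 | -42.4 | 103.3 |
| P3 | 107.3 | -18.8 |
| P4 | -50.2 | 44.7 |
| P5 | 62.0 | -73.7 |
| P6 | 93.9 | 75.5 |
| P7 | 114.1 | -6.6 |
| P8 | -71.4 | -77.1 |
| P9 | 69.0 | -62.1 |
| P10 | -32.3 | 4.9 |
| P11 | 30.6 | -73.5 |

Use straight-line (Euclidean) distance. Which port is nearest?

Distances from (-9.7, 25.3):
P1: √((-22.1)² + (-34.3)²) = √(488.410 + 1176.490) = 40.8 nmi
P2: √((-32.7)² + (78.0)²) = √(1069.290 + 6084.000) = 84.6 nmi
P3: √((117.0)² + (-44.1)²) = √(13689.000 + 1944.810) = 125.0 nmi
P4: √((-40.5)² + (19.4)²) = √(1640.250 + 376.360) = 44.9 nmi
P5: √((71.7)² + (-99.0)²) = √(5140.890 + 9801.000) = 122.2 nmi
P6: √((103.6)² + (50.2)²) = √(10732.960 + 2520.040) = 115.1 nmi
P7: √((123.8)² + (-31.9)²) = √(15326.440 + 1017.610) = 127.8 nmi
P8: √((-61.7)² + (-102.4)²) = √(3806.890 + 10485.760) = 119.6 nmi
P9: √((78.7)² + (-87.4)²) = √(6193.690 + 7638.760) = 117.6 nmi
P10: √((-22.6)² + (-20.4)²) = √(510.760 + 416.160) = 30.4 nmi
P11: √((40.3)² + (-98.8)²) = √(1624.090 + 9761.440) = 106.7 nmi
Minimum: P10 at 30.4 nmi.

P10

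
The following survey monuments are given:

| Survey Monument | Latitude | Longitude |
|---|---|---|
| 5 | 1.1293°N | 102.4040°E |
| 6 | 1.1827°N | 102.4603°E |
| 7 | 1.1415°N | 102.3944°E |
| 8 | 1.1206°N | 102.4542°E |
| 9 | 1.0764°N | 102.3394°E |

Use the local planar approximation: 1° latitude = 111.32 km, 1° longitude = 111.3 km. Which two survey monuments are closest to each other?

Pairwise distances:
5–6: 8.6372 km
5–7: 1.7280 km
5–8: 5.6706 km
5–9: 9.2938 km
6–7: 8.6506 km
6–8: 6.9462 km
6–9: 17.9191 km
7–8: 7.0507 km
7–9: 9.4863 km
8–9: 13.6919 km
Closest pair: 5–7 at 1.7280 km.

5 and 7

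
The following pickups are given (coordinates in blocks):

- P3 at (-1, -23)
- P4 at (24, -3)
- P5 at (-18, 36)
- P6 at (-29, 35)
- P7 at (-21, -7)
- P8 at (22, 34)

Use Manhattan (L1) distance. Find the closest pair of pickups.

Pairwise distances:
P3–P4: 45 blocks
P3–P5: 76 blocks
P3–P6: 86 blocks
P3–P7: 36 blocks
P3–P8: 80 blocks
P4–P5: 81 blocks
P4–P6: 91 blocks
P4–P7: 49 blocks
P4–P8: 39 blocks
P5–P6: 12 blocks
P5–P7: 46 blocks
P5–P8: 42 blocks
P6–P7: 50 blocks
P6–P8: 52 blocks
P7–P8: 84 blocks
Closest pair: P5–P6 at 12 blocks.

P5 and P6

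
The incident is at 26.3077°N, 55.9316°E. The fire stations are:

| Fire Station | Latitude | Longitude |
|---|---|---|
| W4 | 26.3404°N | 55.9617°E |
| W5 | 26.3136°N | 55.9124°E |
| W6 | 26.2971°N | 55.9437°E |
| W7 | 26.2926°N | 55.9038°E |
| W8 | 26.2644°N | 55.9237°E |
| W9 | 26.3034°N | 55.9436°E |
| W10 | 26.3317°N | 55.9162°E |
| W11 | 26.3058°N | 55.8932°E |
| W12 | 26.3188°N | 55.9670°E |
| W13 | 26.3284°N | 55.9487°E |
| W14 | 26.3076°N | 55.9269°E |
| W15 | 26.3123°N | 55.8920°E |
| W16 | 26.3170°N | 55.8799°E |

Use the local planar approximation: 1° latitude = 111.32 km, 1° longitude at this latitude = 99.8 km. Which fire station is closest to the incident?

W14

Distances from 26.3077°N, 55.9316°E:
W4: √((0.0327·111.32)² + (0.0301·99.8)²) = √(13.250794 + 9.023896) = 4.7196 km
W5: √((0.0059·111.32)² + (-0.0192·99.8)²) = √(0.431370 + 3.671669) = 2.0256 km
W6: √((-0.0106·111.32)² + (0.0121·99.8)²) = √(1.392381 + 1.458249) = 1.6884 km
W7: √((-0.0151·111.32)² + (-0.0278·99.8)²) = √(2.825532 + 7.697517) = 3.2439 km
W8: √((-0.0433·111.32)² + (-0.0079·99.8)²) = √(23.233904 + 0.621606) = 4.8842 km
W9: √((-0.0043·111.32)² + (0.0120·99.8)²) = √(0.229131 + 1.434246) = 1.2897 km
W10: √((0.0240·111.32)² + (-0.0154·99.8)²) = √(7.137874 + 2.362123) = 3.0822 km
W11: √((-0.0019·111.32)² + (-0.0384·99.8)²) = √(0.044736 + 14.686677) = 3.8382 km
W12: √((0.0111·111.32)² + (0.0354·99.8)²) = √(1.526836 + 12.481524) = 3.7428 km
W13: √((0.0207·111.32)² + (0.0171·99.8)²) = √(5.309909 + 2.912415) = 2.8675 km
W14: √((-0.0001·111.32)² + (-0.0047·99.8)²) = √(0.000124 + 0.220017) = 0.4692 km
W15: √((0.0046·111.32)² + (-0.0396·99.8)²) = √(0.262218 + 15.618936) = 3.9851 km
W16: √((0.0093·111.32)² + (-0.0517·99.8)²) = √(1.071796 + 26.622091) = 5.2625 km
Minimum: W14 at 0.4692 km.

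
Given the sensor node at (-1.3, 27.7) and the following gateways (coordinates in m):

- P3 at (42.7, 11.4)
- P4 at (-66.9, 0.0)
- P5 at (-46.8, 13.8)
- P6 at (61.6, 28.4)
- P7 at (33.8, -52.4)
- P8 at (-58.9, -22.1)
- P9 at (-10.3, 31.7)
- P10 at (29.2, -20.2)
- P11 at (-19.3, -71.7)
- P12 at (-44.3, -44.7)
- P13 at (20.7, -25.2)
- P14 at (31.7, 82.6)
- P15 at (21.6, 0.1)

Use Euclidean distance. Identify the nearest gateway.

P9

Distances from (-1.3, 27.7):
P3: √((44.0)² + (-16.3)²) = √(1936.000 + 265.690) = 46.9 m
P4: √((-65.6)² + (-27.7)²) = √(4303.360 + 767.290) = 71.2 m
P5: √((-45.5)² + (-13.9)²) = √(2070.250 + 193.210) = 47.6 m
P6: √((62.9)² + (0.7)²) = √(3956.410 + 0.490) = 62.9 m
P7: √((35.1)² + (-80.1)²) = √(1232.010 + 6416.010) = 87.5 m
P8: √((-57.6)² + (-49.8)²) = √(3317.760 + 2480.040) = 76.1 m
P9: √((-9.0)² + (4.0)²) = √(81.000 + 16.000) = 9.8 m
P10: √((30.5)² + (-47.9)²) = √(930.250 + 2294.410) = 56.8 m
P11: √((-18.0)² + (-99.4)²) = √(324.000 + 9880.360) = 101.0 m
P12: √((-43.0)² + (-72.4)²) = √(1849.000 + 5241.760) = 84.2 m
P13: √((22.0)² + (-52.9)²) = √(484.000 + 2798.410) = 57.3 m
P14: √((33.0)² + (54.9)²) = √(1089.000 + 3014.010) = 64.1 m
P15: √((22.9)² + (-27.6)²) = √(524.410 + 761.760) = 35.9 m
Minimum: P9 at 9.8 m.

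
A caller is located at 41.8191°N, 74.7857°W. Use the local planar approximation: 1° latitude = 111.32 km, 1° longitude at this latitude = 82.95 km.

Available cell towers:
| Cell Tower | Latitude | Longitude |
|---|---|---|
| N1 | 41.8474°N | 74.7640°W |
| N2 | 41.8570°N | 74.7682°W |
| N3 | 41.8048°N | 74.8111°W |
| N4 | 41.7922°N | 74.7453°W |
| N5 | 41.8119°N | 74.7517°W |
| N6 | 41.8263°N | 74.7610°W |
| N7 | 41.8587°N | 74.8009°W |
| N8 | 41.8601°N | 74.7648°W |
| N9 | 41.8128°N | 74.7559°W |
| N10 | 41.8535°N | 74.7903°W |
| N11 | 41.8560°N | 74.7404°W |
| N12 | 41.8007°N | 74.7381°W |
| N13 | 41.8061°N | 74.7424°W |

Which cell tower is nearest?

N6

Distances from 41.8191°N, 74.7857°W:
N1: √((0.0283·111.32)² + (0.0217·82.95)²) = √(9.924743 + 3.240054) = 3.6283 km
N2: √((0.0379·111.32)² + (0.0175·82.95)²) = √(17.800197 + 2.107215) = 4.4618 km
N3: √((-0.0143·111.32)² + (-0.0254·82.95)²) = √(2.534069 + 4.439154) = 2.6407 km
N4: √((-0.0269·111.32)² + (0.0404·82.95)²) = √(8.967078 + 11.230407) = 4.4942 km
N5: √((-0.0072·111.32)² + (0.0340·82.95)²) = √(0.642409 + 7.954092) = 2.9320 km
N6: √((0.0072·111.32)² + (0.0247·82.95)²) = √(0.642409 + 4.197848) = 2.2001 km
N7: √((0.0396·111.32)² + (-0.0152·82.95)²) = √(19.432862 + 1.589718) = 4.5850 km
N8: √((0.0410·111.32)² + (0.0209·82.95)²) = √(20.831191 + 3.005560) = 4.8823 km
N9: √((-0.0063·111.32)² + (0.0298·82.95)²) = √(0.491844 + 6.110339) = 2.5695 km
N10: √((0.0344·111.32)² + (-0.0046·82.95)²) = √(14.664366 + 0.145596) = 3.8484 km
N11: √((0.0369·111.32)² + (0.0453·82.95)²) = √(16.873265 + 14.119821) = 5.5671 km
N12: √((-0.0184·111.32)² + (0.0476·82.95)²) = √(4.195484 + 15.590020) = 4.4481 km
N13: √((-0.0130·111.32)² + (0.0433·82.95)²) = √(2.094272 + 12.900560) = 3.8723 km
Minimum: N6 at 2.2001 km.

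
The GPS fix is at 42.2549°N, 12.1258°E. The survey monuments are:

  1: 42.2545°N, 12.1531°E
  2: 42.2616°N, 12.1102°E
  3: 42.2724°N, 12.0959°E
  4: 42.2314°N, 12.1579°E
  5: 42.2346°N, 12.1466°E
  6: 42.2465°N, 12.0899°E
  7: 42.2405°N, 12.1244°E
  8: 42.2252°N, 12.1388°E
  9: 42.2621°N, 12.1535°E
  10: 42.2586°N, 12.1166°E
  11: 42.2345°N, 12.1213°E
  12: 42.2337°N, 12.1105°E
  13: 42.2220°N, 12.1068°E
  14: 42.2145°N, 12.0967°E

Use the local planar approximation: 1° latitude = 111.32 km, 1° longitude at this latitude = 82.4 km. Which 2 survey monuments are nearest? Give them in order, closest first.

10, 2

Distances from 42.2549°N, 12.1258°E:
1: 2.2500 km
2: 1.4861 km
3: 3.1409 km
4: 3.7202 km
5: 2.8362 km
6: 3.1024 km
7: 1.6072 km
8: 3.4754 km
9: 2.4191 km
10: 0.8627 km
11: 2.3010 km
12: 2.6756 km
13: 3.9830 km
14: 5.0966 km
Sorted: 10 (0.8627 km) < 2 (1.4861 km) < 7 (1.6072 km) < 1 (2.2500 km) < …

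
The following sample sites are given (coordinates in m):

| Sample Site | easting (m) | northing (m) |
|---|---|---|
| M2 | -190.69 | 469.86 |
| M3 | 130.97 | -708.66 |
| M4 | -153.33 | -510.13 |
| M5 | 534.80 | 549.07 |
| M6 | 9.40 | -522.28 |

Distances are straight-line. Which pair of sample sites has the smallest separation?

M4 and M6

Pairwise distances:
M2–M3: 1221.63 m
M2–M4: 980.70 m
M2–M5: 729.80 m
M2–M6: 1012.12 m
M3–M4: 346.76 m
M3–M5: 1320.97 m
M3–M6: 222.52 m
M4–M5: 1263.10 m
M4–M6: 163.18 m
M5–M6: 1193.25 m
Closest pair: M4–M6 at 163.18 m.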